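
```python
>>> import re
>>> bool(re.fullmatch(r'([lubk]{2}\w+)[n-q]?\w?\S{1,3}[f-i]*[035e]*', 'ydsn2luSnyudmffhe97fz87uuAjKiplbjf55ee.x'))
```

False

For `fullmatch`, every character of the input must be accounted for by the pattern.
Here there's no way to consume every character, so the call returns None, and `bool(None)` is False.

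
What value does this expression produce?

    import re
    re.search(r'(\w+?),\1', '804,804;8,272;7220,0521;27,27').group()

After group 1 captures some text, `\1` only succeeds where that same text appears again.
The match spans [0:7] → '804,804'.

'804,804'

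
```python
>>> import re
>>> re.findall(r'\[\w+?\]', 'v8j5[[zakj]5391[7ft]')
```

Walking the string: at [5:11] → '[zakj]'; at [15:20] → '[7ft]'.
With no groups in the pattern, `findall` gives back each whole match — 2 here.

['[zakj]', '[7ft]']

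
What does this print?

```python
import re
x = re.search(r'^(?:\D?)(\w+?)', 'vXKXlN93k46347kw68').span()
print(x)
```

The `?` after the quantifier makes it lazy — it takes as little as possible before letting the rest of the pattern try.
The match spans [0:2] → 'vX'.

(0, 2)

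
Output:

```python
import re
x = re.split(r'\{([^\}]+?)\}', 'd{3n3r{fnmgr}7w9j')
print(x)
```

['d', '3n3r{fnmgr', '7w9j']

The group in the pattern means `split` returns the separators' captures alongside the pieces.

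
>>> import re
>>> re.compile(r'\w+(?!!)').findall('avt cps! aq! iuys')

Because the assertion is negative and zero-width, positions next to the forbidden text are skipped.
No capturing groups, so `findall` returns the 4 full match strings.

['avt', 'cp', 'a', 'iuys']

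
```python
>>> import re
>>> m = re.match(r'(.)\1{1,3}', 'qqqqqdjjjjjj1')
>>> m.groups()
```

('q',)

`\1` is not a pattern — it's the concrete string captured by group 1, re-applied verbatim.
With `match`, the pattern is implicitly anchored at the beginning.
The match spans [0:4] → 'qqqq'.
Captured: group 1 = 'q'.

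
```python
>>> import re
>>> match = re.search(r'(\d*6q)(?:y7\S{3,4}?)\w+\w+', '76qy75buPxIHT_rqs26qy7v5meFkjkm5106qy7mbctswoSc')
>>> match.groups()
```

('76q',)

The pattern matches zero or more of a digit, then the literal '6q' (captured); then the literal 'y7', then 3 to 4 of a non-whitespace character (lazy) (non-capturing group); then one or more of a word character; then one or more of a word character.
`re.search` scans for the first position where the pattern succeeds.
The match spans [0:47] → '76qy75buPxIHT_rqs26qy7v5meFkjkm5106qy7mbctswoSc'.
Captured: group 1 = '76q'.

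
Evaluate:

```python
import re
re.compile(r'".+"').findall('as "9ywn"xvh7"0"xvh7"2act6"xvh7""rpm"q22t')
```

Scanning left to right: at [3:37] → '"9ywn"xvh7"0"xvh7"2act6"xvh7""rpm"'.
Since nothing is captured, `findall` lists the 1 matched substring directly.

['"9ywn"xvh7"0"xvh7"2act6"xvh7""rpm"']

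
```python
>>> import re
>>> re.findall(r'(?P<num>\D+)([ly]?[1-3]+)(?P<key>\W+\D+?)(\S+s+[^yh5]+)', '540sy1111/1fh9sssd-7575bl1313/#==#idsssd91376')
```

This matches one or more of a non-digit (captured as 'num'); then optionally one of [ly], then one or more of a character in [1-3] (captured); then one or more of a non-word character, then one or more of a non-digit (lazy) (captured as 'key'); then one or more of a non-whitespace character, then one or more of the literal 's', then one or more of any character except [yh5] (captured).
Matches: at [23:45] match 'bl1313/#==#idsssd91376', groups = ('bl', '1313', '/#==#i', 'dsssd91376').
With 4 capturing groups, `findall` returns a 4-tuple per match.

[('bl', '1313', '/#==#i', 'dsssd91376')]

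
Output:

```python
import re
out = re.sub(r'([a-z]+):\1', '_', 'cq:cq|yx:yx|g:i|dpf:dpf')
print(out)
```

`\1` is not a pattern — it's the concrete string captured by group 1, re-applied verbatim.
Matches: at [0:5] → 'cq:cq'; at [6:11] → 'yx:yx'; at [16:23] → 'dpf:dpf'.
Every occurrence is swapped for '_'.

_|_|g:i|_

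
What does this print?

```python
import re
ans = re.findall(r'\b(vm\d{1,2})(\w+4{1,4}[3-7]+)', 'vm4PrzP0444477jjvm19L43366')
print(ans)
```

[('vm4', 'PrzP0444477jjvm19L43366')]

Pattern: a word boundary (`\b`, zero-width); then the literal 'vm', then 1 to 2 of a digit (captured); then one or more of a word character, then 1 to 4 of a literal '4', then one or more of a character in [3-7] (captured).
Walking the string: at [0:26] match 'vm4PrzP0444477jjvm19L43366', groups = ('vm4', 'PrzP0444477jjvm19L43366').
Multiple groups make `findall` return tuples — one 2-tuple for the one match.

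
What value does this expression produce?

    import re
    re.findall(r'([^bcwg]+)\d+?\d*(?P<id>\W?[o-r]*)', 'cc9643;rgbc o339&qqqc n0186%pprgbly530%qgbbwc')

The pattern matches one or more of any character except [bcwg] (captured); then one or more of a digit (lazy), then zero or more of a digit; then optionally a non-word character, then zero or more of a character in [o-r] (captured as 'id').
Walking the string: at [2:8] match '9643;r', groups = ('964', ';r'); at [11:20] match ' o339&qqq', groups = (' o33', '&qqq'); at [21:31] match ' n0186%ppr', groups = (' n018', '%ppr'); at [33:40] match 'ly530%q', groups = ('ly53', '%q').
With 2 capturing groups, `findall` returns a 2-tuple per match.

[('964', ';r'), (' o33', '&qqq'), (' n018', '%ppr'), ('ly53', '%q')]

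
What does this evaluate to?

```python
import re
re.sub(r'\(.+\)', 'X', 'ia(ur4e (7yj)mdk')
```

'iaXmdk'

Every occurrence is swapped for 'X'.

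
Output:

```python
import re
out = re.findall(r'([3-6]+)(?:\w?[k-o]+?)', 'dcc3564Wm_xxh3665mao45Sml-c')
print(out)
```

['3564', '3665', '45']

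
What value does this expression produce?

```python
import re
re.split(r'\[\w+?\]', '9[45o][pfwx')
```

['9', '[pfwx']

Matches to split on: at [1:6] → '[45o]'.
The string is cut at each match, leaving 2 pieces.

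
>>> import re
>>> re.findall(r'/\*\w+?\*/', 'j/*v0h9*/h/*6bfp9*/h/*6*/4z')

['/*v0h9*/', '/*6bfp9*/', '/*6*/']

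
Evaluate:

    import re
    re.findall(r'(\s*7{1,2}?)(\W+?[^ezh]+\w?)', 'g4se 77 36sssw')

[(' 77', ' 36sssw')]

The pattern matches zero or more of whitespace, then 1 to 2 of the literal '7' (lazy) (captured); then one or more of a non-word character (lazy), then one or more of any character except [ezh], then optionally a word character (captured).
Scanning left to right: at [4:14] match ' 77 36sssw', groups = (' 77', ' 36sssw').
Multiple groups make `findall` return tuples — one 2-tuple for the one match.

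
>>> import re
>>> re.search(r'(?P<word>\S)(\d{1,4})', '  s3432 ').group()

The match spans [2:7] → 's3432'.

's3432'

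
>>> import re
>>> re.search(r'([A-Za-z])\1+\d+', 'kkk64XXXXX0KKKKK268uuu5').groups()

('k',)

`\1` has to match the exact text group 1 already captured.
`search` walks the string left to right and returns the first match it finds.
The match spans [0:5] → 'kkk64'.
Captured: group 1 = 'k'.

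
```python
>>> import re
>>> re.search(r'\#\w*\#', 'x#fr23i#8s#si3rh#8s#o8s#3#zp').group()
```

'#fr23i#'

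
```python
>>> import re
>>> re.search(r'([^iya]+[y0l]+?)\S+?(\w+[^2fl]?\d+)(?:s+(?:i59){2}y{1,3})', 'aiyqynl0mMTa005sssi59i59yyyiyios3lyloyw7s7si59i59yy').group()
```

'qynl0mMTa005sssi59i59yyyiyios3lyloyw7s7si59i59yy'

Pattern: one or more of any character except [iya], then one or more of one of [y0l] (lazy) (captured); then one or more of a non-whitespace character (lazy); then one or more of a word character, then optionally any character except [2fl], then one or more of a digit (captured); then one or more of the literal 's', then the literal 'i59' repeated 2 times, then 1 to 3 of a literal 'y' (non-capturing group).
`re.search` tries every starting position until one works.
The match spans [3:51] → 'qynl0mMTa005sssi59i59yyyiyios3lyloyw7s7si59i59yy'.
Captured: group 1 = 'qy', group 2 = 'l0mMTa005sssi59i59yyyiyios3lyloyw7s7'.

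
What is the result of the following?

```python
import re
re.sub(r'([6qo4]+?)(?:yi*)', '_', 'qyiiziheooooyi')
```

'_zihe_'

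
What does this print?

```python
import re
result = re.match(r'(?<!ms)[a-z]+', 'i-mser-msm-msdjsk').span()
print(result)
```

`(?!…)`/`(?<!…)` only lets a position through if the neighbouring text does NOT match; no characters are consumed.
With `match`, the pattern is implicitly anchored at the beginning.
The match spans [0:1] → 'i'.

(0, 1)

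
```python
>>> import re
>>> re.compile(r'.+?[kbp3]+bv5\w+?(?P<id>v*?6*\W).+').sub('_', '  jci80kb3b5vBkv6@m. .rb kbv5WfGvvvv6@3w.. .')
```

This matches one or more of any character (lazy), then one or more of one of [kbp3], then the literal 'bv5'; then one or more of a word character (lazy); then zero or more of the literal 'v' (lazy), then zero or more of a literal '6', then a non-word character (captured as 'id'); then one or more of any character.
Matches: at [0:44] → '  jci80kb3b5vBkv6@m. .rb kbv5WfGvvvv6@3w.. .'.
Every occurrence is swapped for '_'.

'_'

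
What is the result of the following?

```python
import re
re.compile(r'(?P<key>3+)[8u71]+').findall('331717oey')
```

['33']

The pattern matches one or more of a literal '3' (captured as 'key'); then one or more of one of [8u71].
One capturing group, so `findall` returns just the captured substring from the one match — 1 in all.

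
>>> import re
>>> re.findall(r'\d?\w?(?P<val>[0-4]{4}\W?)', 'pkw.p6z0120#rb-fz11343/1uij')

Pattern: optionally a digit, then optionally a word character; then exactly 4 of a character in [0-4], then optionally a non-word character (captured as 'val').
Walking the string: at [5:12] match '6z0120#', group 1 = '0120#'; at [16:21] match 'z1134', group 1 = '1134'.
With a single group, `findall` returns only what that group captured — 2 items.

['0120#', '1134']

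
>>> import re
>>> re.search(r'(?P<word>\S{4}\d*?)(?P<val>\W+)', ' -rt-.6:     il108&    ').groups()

The match spans [1:6] → '-rt-.'.
Captured: group 1 = '-rt-', group 2 = '.'.

('-rt-', '.')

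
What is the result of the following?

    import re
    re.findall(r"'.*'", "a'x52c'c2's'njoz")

No capturing groups, so `findall` returns the 1 full match string.

["'x52c'c2's'"]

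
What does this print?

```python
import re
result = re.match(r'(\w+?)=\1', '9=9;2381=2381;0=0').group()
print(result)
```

9=9

A backreference is literal: `\1` must see the identical characters the first group matched.
`re.match` won't scan ahead — the pattern has to work from the very first character.
The match spans [0:3] → '9=9'.
Captured: group 1 = '9'.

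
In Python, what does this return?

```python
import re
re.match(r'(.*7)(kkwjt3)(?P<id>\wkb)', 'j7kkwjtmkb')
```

None

`re.match` won't scan ahead — the pattern has to work from the very first character.
Here the string doesn't start with a match, so the call returns None.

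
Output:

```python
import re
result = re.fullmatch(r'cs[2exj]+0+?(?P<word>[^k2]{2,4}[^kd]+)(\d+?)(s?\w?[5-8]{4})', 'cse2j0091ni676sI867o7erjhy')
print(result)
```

None

The pattern matches the literal 'cs', then one or more of one of [2exj], then one or more of the literal '0' (lazy); then 2 to 4 of any character except [k2], then one or more of any character except [kd] (captured as 'word'); then one or more of a digit (lazy) (captured); then optionally the literal 's', then optionally a word character, then exactly 4 of a character in [5-8] (captured).
`fullmatch` succeeds only if the pattern covers the string from start to end.
Here the string isn't matched end-to-end, so the call returns None.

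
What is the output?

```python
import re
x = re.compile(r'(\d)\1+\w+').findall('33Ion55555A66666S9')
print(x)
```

['3']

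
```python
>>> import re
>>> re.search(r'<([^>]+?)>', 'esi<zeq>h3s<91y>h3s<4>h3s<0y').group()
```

`re.search` tries every starting position until one works.
The match spans [3:8] → '<zeq>'.
Captured: group 1 = 'zeq'.

'<zeq>'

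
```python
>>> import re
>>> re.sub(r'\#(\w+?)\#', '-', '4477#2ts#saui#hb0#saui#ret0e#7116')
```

'4477-saui-saui-7116'

Matches: at [4:9] → '#2ts#'; at [13:18] → '#hb0#'; at [22:29] → '#ret0e#'.
`sub` substitutes '-' at each match site.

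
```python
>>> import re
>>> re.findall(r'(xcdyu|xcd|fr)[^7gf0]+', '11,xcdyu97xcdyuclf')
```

['xcdyu', 'xcdyu']

The regex engine tests alternatives in the order written; an earlier branch that matches wins even if a later one would match more.
Walking the string: at [3:9] match 'xcdyu9', group 1 = 'xcdyu'; at [10:17] match 'xcdyucl', group 1 = 'xcdyu'.
Because there's exactly one group, `findall` drops the full match and keeps group 1 from each hit.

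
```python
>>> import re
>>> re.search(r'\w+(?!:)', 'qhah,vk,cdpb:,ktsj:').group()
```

A negative assertion filters positions out without eating any characters.
`re.search` scans for the first position where the pattern succeeds.
The match spans [0:4] → 'qhah'.

'qhah'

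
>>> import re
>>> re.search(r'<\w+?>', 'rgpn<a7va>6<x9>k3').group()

'<a7va>'

Unlike `match`, `search` isn't anchored — it looks for the pattern anywhere in the string.
The match spans [4:10] → '<a7va>'.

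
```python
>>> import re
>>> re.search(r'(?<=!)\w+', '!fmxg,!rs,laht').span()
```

(1, 5)

Because the assertion is zero-width, the text it checks is not consumed and won't appear in the result.
Unlike `match`, `search` isn't anchored — it looks for the pattern anywhere in the string.
The match spans [1:5] → 'fmxg'.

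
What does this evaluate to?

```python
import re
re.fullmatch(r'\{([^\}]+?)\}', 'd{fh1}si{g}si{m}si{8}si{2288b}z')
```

`re.fullmatch` is like wrapping the pattern in `^…$` (in single-line mode).
Here there's no way to consume every character, so the call returns None.

None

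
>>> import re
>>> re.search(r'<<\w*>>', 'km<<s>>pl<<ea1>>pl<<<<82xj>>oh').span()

`re.search` tries every starting position until one works.
The match spans [2:7] → '<<s>>'.

(2, 7)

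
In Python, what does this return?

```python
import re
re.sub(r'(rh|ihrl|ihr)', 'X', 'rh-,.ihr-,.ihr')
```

'X-,.X-,.X'

Matches: at [0:2] → 'rh'; at [5:8] → 'ihr'; at [11:14] → 'ihr'.
Each match is replaced by 'X'.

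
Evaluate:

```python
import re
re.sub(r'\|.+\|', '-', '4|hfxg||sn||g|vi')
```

'4-vi'

Every occurrence is swapped for '-'.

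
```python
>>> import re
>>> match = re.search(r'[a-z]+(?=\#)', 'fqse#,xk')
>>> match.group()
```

The `(?=…)`/`(?<=…)` assertion just peeks at neighbouring text; it doesn't advance the match position.
The match spans [0:4] → 'fqse'.

'fqse'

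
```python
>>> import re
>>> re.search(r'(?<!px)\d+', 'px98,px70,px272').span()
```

(3, 4)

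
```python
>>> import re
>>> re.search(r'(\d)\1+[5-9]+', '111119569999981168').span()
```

(0, 14)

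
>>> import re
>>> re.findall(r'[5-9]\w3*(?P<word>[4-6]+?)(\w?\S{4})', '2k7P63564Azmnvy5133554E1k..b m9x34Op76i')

The pattern matches a character in [5-9], then a word character, then zero or more of the literal '3'; then one or more of a character in [4-6] (lazy) (captured as 'word'); then optionally a word character, then exactly 4 of a non-whitespace character (captured).
Walking the string: at [2:10] match '7P63564A', groups = ('6', '3564A'); at [15:25] match '5133554E1k', groups = ('5', '54E1k'); at [30:39] match '9x34Op76i', groups = ('4', 'Op76i').
With 2 capturing groups, `findall` returns a 2-tuple per match.

[('6', '3564A'), ('5', '54E1k'), ('4', 'Op76i')]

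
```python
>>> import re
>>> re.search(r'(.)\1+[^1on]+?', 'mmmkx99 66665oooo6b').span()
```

(0, 4)

`\1` has to match the exact text group 1 already captured.
`re.search` tries every starting position until one works.
The match spans [0:4] → 'mmmk'.
Captured: group 1 = 'm'.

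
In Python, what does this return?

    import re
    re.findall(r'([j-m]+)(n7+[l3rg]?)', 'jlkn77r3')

Pattern: one or more of a character in [j-m] (captured); then a literal 'n', then one or more of the literal '7', then optionally one of [l3rg] (captured).
Scanning left to right: at [0:7] match 'jlkn77r', groups = ('jlk', 'n77r').
`findall` packs the 2 group values into a tuple for every match.

[('jlk', 'n77r')]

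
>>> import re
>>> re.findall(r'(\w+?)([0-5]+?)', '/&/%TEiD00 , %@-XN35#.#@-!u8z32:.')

This matches one or more of a word character (lazy) (captured); then one or more of a character in [0-5] (lazy) (captured).
The `?` after the quantifier makes it lazy — it takes as little as possible before letting the rest of the pattern try.
Walking the string: at [4:9] match 'TEiD0', groups = ('TEiD', '0'); at [16:19] match 'XN3', groups = ('XN', '3'); at [26:30] match 'u8z3', groups = ('u8z', '3').
With 2 capturing groups, `findall` returns a 2-tuple per match.

[('TEiD', '0'), ('XN', '3'), ('u8z', '3')]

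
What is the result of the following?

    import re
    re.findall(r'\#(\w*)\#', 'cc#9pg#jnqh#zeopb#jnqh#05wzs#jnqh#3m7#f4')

['9pg', 'zeopb', '05wzs', '3m7']

Scanning left to right: at [2:7] match '#9pg#', group 1 = '9pg'; at [11:18] match '#zeopb#', group 1 = 'zeopb'; at [22:29] match '#05wzs#', group 1 = '05wzs'; at [33:38] match '#3m7#', group 1 = '3m7'.
One capturing group, so `findall` returns just the captured substring from each match — 4 in all.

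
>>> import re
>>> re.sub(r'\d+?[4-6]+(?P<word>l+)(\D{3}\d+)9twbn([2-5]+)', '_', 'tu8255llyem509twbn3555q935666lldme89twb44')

The pattern matches one or more of a digit (lazy), then one or more of a character in [4-6]; then one or more of a literal 'l' (captured as 'word'); then exactly 3 of a non-digit, then one or more of a digit (captured); then the literal '9t', then the literal 'wbn'; then one or more of a character in [2-5] (captured).
Matches: at [2:22] → '8255llyem509twbn3555'.
Every occurrence is swapped for '_'.

'tu_q935666lldme89twb44'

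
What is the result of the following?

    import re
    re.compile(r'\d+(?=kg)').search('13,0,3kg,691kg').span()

Lookahead/lookbehind check context without consuming it, so the matched span excludes the asserted characters.
`search` walks the string left to right and returns the first match it finds.
The match spans [5:6] → '3'.

(5, 6)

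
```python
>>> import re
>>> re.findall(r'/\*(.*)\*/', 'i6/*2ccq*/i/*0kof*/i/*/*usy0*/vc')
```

Walking the string: at [2:30] match '/*2ccq*/i/*0kof*/i/*/*usy0*/', group 1 = '2ccq*/i/*0kof*/i/*/*usy0'.
`findall` collects group 1 from the one match (1 total).

['2ccq*/i/*0kof*/i/*/*usy0']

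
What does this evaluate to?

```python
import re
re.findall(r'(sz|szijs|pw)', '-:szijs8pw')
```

['sz', 'pw']

`|` is ordered: at each position the engine commits to the first alternative that works.
Scanning left to right: at [2:4] match 'sz', group 1 = 'sz'; at [8:10] match 'pw', group 1 = 'pw'.
Because there's exactly one group, `findall` drops the full match and keeps group 1 from each hit.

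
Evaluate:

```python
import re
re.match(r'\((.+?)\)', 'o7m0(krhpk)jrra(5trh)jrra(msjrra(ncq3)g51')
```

`match` is anchored at position 0; if the pattern doesn't fit there, it returns None.
Here the string doesn't start with a match, so the call returns None.

None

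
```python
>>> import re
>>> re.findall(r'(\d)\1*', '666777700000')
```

After group 1 captures some text, `\1` only succeeds where that same text appears again.
With a single group, `findall` returns only what that group captured — 3 items.

['6', '7', '0']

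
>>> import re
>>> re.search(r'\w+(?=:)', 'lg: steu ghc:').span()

The lookaround is zero-width — it requires the adjacent text to match without consuming it, so the asserted text isn't part of the match.
The match spans [0:2] → 'lg'.

(0, 2)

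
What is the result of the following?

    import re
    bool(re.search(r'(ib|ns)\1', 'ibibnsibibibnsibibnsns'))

True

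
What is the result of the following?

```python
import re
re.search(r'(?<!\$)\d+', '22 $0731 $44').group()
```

'22'

`(?!…)`/`(?<!…)` only lets a position through if the neighbouring text does NOT match; no characters are consumed.
The match spans [0:2] → '22'.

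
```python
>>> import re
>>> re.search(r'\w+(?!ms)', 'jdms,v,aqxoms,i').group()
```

A negative assertion filters positions out without eating any characters.
The match spans [0:4] → 'jdms'.

'jdms'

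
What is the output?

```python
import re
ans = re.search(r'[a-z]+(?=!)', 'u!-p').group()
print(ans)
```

The `(?=…)`/`(?<=…)` assertion just peeks at neighbouring text; it doesn't advance the match position.
The match spans [0:1] → 'u'.

u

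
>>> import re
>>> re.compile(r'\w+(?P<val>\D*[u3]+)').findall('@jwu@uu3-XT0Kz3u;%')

One capturing group, so `findall` returns just the captured substring from each match — 2 in all.

['@uu3', 'u']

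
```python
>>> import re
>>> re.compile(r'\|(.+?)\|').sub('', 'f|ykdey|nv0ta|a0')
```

'fnv0ta|a0'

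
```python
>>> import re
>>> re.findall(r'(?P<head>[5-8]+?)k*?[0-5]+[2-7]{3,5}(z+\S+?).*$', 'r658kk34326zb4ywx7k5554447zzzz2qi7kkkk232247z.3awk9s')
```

A non-greedy quantifier consumes as few characters as it can — just enough that the remainder of the pattern still matches from where it stops; whatever follows it matches normally.
2 groups means the one result is a tuple of 2 captured strings — 1 here.

[('658', 'zb')]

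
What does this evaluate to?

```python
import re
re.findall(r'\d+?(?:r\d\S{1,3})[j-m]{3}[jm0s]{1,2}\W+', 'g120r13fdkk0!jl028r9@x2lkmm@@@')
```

['028r9@x2lkmm@@@']

This matches one or more of a digit (lazy); then the literal 'r', then a digit, then 1 to 3 of a non-whitespace character (non-capturing group); then exactly 3 of a character in [j-m], then 1 to 2 of one of [jm0s], then one or more of a non-word character.
With no groups in the pattern, `findall` gives back each whole match — 1 here.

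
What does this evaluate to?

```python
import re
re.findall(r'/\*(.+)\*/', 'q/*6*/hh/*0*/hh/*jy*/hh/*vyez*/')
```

Matches: at [1:31] match '/*6*/hh/*0*/hh/*jy*/hh/*vyez*/', group 1 = '6*/hh/*0*/hh/*jy*/hh/*vyez'.
Because there's exactly one group, `findall` drops the full match and keeps group 1 from the one hit.

['6*/hh/*0*/hh/*jy*/hh/*vyez']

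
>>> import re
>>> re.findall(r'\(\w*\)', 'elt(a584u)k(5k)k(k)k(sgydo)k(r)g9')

['(a584u)', '(5k)', '(k)', '(sgydo)', '(r)']

Walking the string: at [3:10] → '(a584u)'; at [11:15] → '(5k)'; at [16:19] → '(k)'; at [20:27] → '(sgydo)'; at [28:31] → '(r)'.
With no groups in the pattern, `findall` gives back each whole match — 5 here.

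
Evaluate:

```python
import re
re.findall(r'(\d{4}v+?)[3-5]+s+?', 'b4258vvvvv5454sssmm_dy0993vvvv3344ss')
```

['4258vvvvv', '0993vvvv']

Pattern: exactly 4 of a digit, then one or more of the literal 'v' (lazy) (captured); then one or more of a character in [3-5], then one or more of a literal 's' (lazy).
One capturing group, so `findall` returns just the captured substring from each match — 2 in all.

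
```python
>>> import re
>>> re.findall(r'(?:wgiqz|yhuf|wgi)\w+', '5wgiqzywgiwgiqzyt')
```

No capturing groups, so `findall` returns the 1 full match string.

['wgiqzywgiwgiqzyt']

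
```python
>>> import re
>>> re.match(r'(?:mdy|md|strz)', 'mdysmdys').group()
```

'mdy'

`re.match` won't scan ahead — the pattern has to work from the very first character.
The match spans [0:3] → 'mdy'.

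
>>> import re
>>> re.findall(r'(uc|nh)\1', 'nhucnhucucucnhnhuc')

The backreference `\1` re-matches whatever the first group consumed, character for character.
Walking the string: at [6:10] match 'ucuc', group 1 = 'uc'; at [12:16] match 'nhnh', group 1 = 'nh'.
Because there's exactly one group, `findall` drops the full match and keeps group 1 from each hit.

['uc', 'nh']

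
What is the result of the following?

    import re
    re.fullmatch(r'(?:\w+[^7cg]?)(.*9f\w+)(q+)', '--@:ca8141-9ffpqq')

None

For `fullmatch`, every character of the input must be accounted for by the pattern.
Here the pattern can't cover the whole string, so the call returns None.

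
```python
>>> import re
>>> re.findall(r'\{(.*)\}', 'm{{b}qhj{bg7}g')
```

['{b}qhj{bg7']

Because there's exactly one group, `findall` drops the full match and keeps group 1 from the one hit.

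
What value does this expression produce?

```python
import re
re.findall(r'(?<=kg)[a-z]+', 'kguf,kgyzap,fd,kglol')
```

The `(?=…)`/`(?<=…)` assertion just peeks at neighbouring text; it doesn't advance the match position.
Scanning left to right: at [2:4] → 'uf'; at [7:11] → 'yzap'; at [17:20] → 'lol'.
Since nothing is captured, `findall` lists the 3 matched substrings directly.

['uf', 'yzap', 'lol']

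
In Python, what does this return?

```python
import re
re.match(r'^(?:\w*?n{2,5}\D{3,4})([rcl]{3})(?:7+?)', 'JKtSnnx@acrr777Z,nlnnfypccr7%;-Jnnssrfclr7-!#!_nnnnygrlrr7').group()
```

This matches anchored at the start of the string; then zero or more of a word character (lazy), then 2 to 5 of the literal 'n', then 3 to 4 of a non-digit (non-capturing group); then exactly 3 of one of [rcl] (captured); then one or more of a literal '7' (lazy) (non-capturing group).
`re.match` only tries the pattern at the start of the string.
The match spans [0:13] → 'JKtSnnx@acrr7'.
Captured: group 1 = 'crr'.

'JKtSnnx@acrr7'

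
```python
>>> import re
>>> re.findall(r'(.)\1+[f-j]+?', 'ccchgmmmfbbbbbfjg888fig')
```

['c', 'm', 'b', '8']

`\1` has to match the exact text group 1 already captured.
Scanning left to right: at [0:4] match 'ccch', group 1 = 'c'; at [5:9] match 'mmmf', group 1 = 'm'; at [9:15] match 'bbbbbf', group 1 = 'b'; at [17:21] match '888f', group 1 = '8'.
Because there's exactly one group, `findall` drops the full match and keeps group 1 from each hit.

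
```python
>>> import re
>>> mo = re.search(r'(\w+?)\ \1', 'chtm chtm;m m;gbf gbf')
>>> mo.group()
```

'chtm chtm'

After group 1 captures some text, `\1` only succeeds where that same text appears again.
`search` walks the string left to right and returns the first match it finds.
The match spans [0:9] → 'chtm chtm'.
Captured: group 1 = 'chtm'.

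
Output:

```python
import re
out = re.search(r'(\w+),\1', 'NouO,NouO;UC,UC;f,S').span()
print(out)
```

(0, 9)

The backreference `\1` re-matches whatever the first group consumed, character for character.
`search` walks the string left to right and returns the first match it finds.
The match spans [0:9] → 'NouO,NouO'.
Captured: group 1 = 'NouO'.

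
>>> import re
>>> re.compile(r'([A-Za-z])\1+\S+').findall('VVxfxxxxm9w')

A backreference is literal: `\1` must see the identical characters the first group matched.
With a single group, `findall` returns only what that group captured — 1 item.

['V']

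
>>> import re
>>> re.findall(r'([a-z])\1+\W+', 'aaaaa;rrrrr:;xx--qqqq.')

['a', 'r', 'x', 'q']

`\1` is not a pattern — it's the concrete string captured by group 1, re-applied verbatim.
One capturing group, so `findall` returns just the captured substring from each match — 4 in all.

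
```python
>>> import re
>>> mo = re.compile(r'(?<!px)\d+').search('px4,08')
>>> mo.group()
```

'08'

A negative assertion filters positions out without eating any characters.
`search` walks the string left to right and returns the first match it finds.
The match spans [4:6] → '08'.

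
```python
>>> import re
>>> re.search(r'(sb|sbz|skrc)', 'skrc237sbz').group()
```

'skrc'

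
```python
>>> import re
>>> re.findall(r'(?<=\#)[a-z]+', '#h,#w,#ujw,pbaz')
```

Lookahead/lookbehind check context without consuming it, so the matched span excludes the asserted characters.
Scanning left to right: at [1:2] → 'h'; at [4:5] → 'w'; at [7:10] → 'ujw'.
Since nothing is captured, `findall` lists the 3 matched substrings directly.

['h', 'w', 'ujw']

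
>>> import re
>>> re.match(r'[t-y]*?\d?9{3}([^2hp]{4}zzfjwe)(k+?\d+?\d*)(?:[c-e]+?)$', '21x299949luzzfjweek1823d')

`re.match` won't scan ahead — the pattern has to work from the very first character.
Here position 0 doesn't satisfy it, so the call returns None.

None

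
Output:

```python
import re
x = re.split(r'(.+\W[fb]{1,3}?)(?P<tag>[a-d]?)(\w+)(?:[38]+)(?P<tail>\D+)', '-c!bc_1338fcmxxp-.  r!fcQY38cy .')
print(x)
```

['', '-c!bc_1338fcmxxp-.  r!f', 'c', 'QY3', 'cy .', '']

The pattern matches one or more of any character, then a non-word character, then 1 to 3 of one of [fb] (lazy) (captured); then optionally a character in [a-d] (captured as 'tag'); then one or more of a word character (captured); then one or more of one of [38] (non-capturing group); then one or more of a non-digit (captured as 'tail').
Matches to split on: at [0:32] → '-c!bc_1338fcmxxp-.  r!fcQY38cy .'.
`re.split` interleaves the captured-group text with the surrounding fragments.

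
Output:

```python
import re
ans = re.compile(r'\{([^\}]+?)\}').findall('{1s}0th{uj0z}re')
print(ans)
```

Scanning left to right: at [0:4] match '{1s}', group 1 = '1s'; at [7:13] match '{uj0z}', group 1 = 'uj0z'.
`findall` collects group 1 from each match (2 total).

['1s', 'uj0z']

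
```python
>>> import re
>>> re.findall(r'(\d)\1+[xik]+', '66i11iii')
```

['6', '1']

After group 1 captures some text, `\1` only succeeds where that same text appears again.
Matches: at [0:3] match '66i', group 1 = '6'; at [3:8] match '11iii', group 1 = '1'.
`findall` collects group 1 from each match (2 total).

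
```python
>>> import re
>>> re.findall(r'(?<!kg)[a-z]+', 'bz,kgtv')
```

`(?!…)`/`(?<!…)` only lets a position through if the neighbouring text does NOT match; no characters are consumed.
Scanning left to right: at [0:2] → 'bz'; at [3:7] → 'kgtv'.
No capturing groups, so `findall` returns the 2 full match strings.

['bz', 'kgtv']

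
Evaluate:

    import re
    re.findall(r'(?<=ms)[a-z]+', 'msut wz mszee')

['ut', 'zee']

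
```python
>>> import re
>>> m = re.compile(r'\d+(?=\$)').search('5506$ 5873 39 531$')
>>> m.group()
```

Lookahead/lookbehind check context without consuming it, so the matched span excludes the asserted characters.
The match spans [0:4] → '5506'.

'5506'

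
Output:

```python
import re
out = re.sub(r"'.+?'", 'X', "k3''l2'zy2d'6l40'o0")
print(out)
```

k3Xzy2dXo0

Matches: at [2:7] → "''l2'"; at [11:17] → "'6l40'".
Every occurrence is swapped for 'X'.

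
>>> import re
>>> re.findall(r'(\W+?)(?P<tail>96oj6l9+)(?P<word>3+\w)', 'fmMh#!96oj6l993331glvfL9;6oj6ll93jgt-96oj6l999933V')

[('#!', '96oj6l99', '3331'), ('-', '96oj6l9999', '33V')]

This matches one or more of a non-word character (lazy) (captured); then the literal '96o', then the literal 'j6l', then one or more of the literal '9' (captured as 'tail'); then one or more of the literal '3', then a word character (captured as 'word').
3 groups means each result is a tuple of 3 captured strings — 2 here.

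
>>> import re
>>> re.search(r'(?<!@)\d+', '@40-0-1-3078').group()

`(?!…)`/`(?<!…)` only lets a position through if the neighbouring text does NOT match; no characters are consumed.
Unlike `match`, `search` isn't anchored — it looks for the pattern anywhere in the string.
The match spans [2:3] → '0'.

'0'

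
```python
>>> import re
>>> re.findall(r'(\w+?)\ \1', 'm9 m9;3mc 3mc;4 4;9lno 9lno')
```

The backreference `\1` re-matches whatever the first group consumed, character for character.
Walking the string: at [0:5] match 'm9 m9', group 1 = 'm9'; at [6:13] match '3mc 3mc', group 1 = '3mc'; at [14:17] match '4 4', group 1 = '4'; at [18:27] match '9lno 9lno', group 1 = '9lno'.
One capturing group, so `findall` returns just the captured substring from each match — 4 in all.

['m9', '3mc', '4', '9lno']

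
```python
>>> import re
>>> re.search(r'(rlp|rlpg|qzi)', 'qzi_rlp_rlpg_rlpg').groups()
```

The match spans [0:3] → 'qzi'.
Captured: group 1 = 'qzi'.

('qzi',)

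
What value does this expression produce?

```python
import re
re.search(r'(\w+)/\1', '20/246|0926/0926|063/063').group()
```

The backreference `\1` re-matches whatever the first group consumed, character for character.
`search` walks the string left to right and returns the first match it finds.
The match spans [7:16] → '0926/0926'.
Captured: group 1 = '0926'.

'0926/0926'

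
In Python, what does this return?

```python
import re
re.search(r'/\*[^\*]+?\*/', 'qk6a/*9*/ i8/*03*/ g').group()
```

`re.search` tries every starting position until one works.
The match spans [4:9] → '/*9*/'.

'/*9*/'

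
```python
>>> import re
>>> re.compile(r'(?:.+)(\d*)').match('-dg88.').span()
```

This matches one or more of any character (non-capturing group); then zero or more of a digit (captured).
`match` is anchored at position 0; if the pattern doesn't fit there, it returns None.
The match spans [0:6] → '-dg88.'.
Captured: group 1 = ''.

(0, 6)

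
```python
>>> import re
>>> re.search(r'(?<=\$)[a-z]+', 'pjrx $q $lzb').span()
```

(6, 7)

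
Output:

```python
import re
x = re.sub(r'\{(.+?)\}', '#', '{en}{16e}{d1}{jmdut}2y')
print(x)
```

The `?` after the quantifier makes it lazy — it takes as little as possible before letting the rest of the pattern try.
Matches: at [0:4] → '{en}'; at [4:9] → '{16e}'; at [9:13] → '{d1}'; at [13:20] → '{jmdut}'.
Every occurrence is swapped for '#'.

####2y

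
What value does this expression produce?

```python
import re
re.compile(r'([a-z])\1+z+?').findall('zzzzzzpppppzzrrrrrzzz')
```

['z', 'p', 'r']

The backreference `\1` re-matches whatever the first group consumed, character for character.
Walking the string: at [0:6] match 'zzzzzz', group 1 = 'z'; at [6:12] match 'pppppz', group 1 = 'p'; at [13:19] match 'rrrrrz', group 1 = 'r'.
Because there's exactly one group, `findall` drops the full match and keeps group 1 from each hit.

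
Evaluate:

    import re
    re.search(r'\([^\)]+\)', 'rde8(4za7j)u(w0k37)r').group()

The match spans [4:11] → '(4za7j)'.

'(4za7j)'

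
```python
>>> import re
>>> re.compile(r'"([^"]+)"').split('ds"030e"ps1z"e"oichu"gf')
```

['ds', '030e', 'ps1z', 'e', 'oichu"gf']

Because the pattern has a capturing group, `split` also inserts each captured text between the pieces.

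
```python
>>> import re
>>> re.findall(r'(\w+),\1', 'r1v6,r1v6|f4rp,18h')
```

After group 1 captures some text, `\1` only succeeds where that same text appears again.
Matches: at [0:9] match 'r1v6,r1v6', group 1 = 'r1v6'.
With a single group, `findall` returns only what that group captured — 1 item.

['r1v6']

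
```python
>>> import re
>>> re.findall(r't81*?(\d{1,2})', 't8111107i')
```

['11']

This matches the literal 't8', then zero or more of the literal '1' (lazy); then 1 to 2 of a digit (captured).
Matches: at [0:4] match 't811', group 1 = '11'.
`findall` collects group 1 from the one match (1 total).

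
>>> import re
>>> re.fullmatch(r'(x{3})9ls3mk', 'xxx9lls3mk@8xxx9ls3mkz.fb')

For `fullmatch`, every character of the input must be accounted for by the pattern.
Here there's no way to consume every character, so the call returns None.

None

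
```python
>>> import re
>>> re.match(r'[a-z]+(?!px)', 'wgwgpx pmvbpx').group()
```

Because the assertion is negative and zero-width, positions next to the forbidden text are skipped.
`match` is anchored at position 0; if the pattern doesn't fit there, it returns None.
The match spans [0:6] → 'wgwgpx'.

'wgwgpx'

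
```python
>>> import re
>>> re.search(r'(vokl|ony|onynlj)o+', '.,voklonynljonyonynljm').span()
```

`re.search` scans for the first position where the pattern succeeds.
The match spans [2:7] → 'voklo'.
Captured: group 1 = 'vokl'.

(2, 7)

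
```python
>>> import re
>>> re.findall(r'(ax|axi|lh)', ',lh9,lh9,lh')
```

['lh', 'lh', 'lh']

With a single group, `findall` returns only what that group captured — 3 items.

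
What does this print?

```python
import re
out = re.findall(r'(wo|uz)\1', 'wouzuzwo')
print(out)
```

['uz']

A backreference is literal: `\1` must see the identical characters the first group matched.
Walking the string: at [2:6] match 'uzuz', group 1 = 'uz'.
Because there's exactly one group, `findall` drops the full match and keeps group 1 from the one hit.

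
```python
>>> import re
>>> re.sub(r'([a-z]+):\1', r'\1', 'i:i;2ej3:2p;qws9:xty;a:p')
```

'i;2ej3:2p;qws9:xty;a:p'

A backreference is literal: `\1` must see the identical characters the first group matched.
Matches: at [0:3] → 'i:i'.
Each match is replaced using the text its own group 1 captured.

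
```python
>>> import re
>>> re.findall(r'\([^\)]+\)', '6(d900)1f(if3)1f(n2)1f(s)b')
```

No capturing groups, so `findall` returns the 4 full match strings.

['(d900)', '(if3)', '(n2)', '(s)']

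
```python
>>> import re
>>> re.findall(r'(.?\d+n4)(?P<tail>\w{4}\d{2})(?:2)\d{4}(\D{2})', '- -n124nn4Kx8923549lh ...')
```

[]

The pattern matches optionally any character, then one or more of a digit, then the literal 'n4' (captured); then exactly 4 of a word character, then exactly 2 of a digit (captured as 'tail'); then a literal '2' (non-capturing group); then exactly 4 of a digit; then exactly 2 of a non-digit (captured).
3 groups means each result is a tuple of 3 captured strings — 0 here.
Nothing in the string satisfies the pattern, so the list is empty.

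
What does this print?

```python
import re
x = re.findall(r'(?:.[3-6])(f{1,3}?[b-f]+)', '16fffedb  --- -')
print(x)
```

Pattern: any character, then a character in [3-6] (non-capturing group); then 1 to 3 of a literal 'f' (lazy), then one or more of a character in [b-f] (captured).
Because there's exactly one group, `findall` drops the full match and keeps group 1 from the one hit.

['fffedb']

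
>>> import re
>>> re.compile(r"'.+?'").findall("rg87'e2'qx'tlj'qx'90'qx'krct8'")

["'e2'", "'tlj'", "'90'", "'krct8'"]

Scanning left to right: at [4:8] → "'e2'"; at [10:15] → "'tlj'"; at [17:21] → "'90'"; at [23:30] → "'krct8'".
`findall` yields the raw match text (4 of them) because the pattern has no groups.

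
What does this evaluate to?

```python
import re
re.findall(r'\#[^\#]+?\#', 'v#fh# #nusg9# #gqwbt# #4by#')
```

`findall` yields the raw match text (4 of them) because the pattern has no groups.

['#fh#', '#nusg9#', '#gqwbt#', '#4by#']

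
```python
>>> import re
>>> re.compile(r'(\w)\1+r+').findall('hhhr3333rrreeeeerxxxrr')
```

After group 1 captures some text, `\1` only succeeds where that same text appears again.
`findall` collects group 1 from each match (4 total).

['h', '3', 'e', 'x']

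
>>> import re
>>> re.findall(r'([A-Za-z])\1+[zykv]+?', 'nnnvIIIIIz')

['n', 'I']

After group 1 captures some text, `\1` only succeeds where that same text appears again.
Matches: at [0:4] match 'nnnv', group 1 = 'n'; at [4:10] match 'IIIIIz', group 1 = 'I'.
Because there's exactly one group, `findall` drops the full match and keeps group 1 from each hit.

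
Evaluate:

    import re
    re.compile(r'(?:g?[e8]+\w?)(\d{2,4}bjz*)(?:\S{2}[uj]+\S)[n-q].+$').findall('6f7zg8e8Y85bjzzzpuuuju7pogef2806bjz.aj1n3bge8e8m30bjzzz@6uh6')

['85bjzzz']

The pattern matches optionally the literal 'g', then one or more of one of [e8], then optionally a word character (non-capturing group); then 2 to 4 of a digit, then the literal 'bj', then zero or more of a literal 'z' (captured); then exactly 2 of a non-whitespace character, then one or more of one of [uj], then a non-whitespace character (non-capturing group); then a character in [n-q], then one or more of any character; then anchored at the end.
Walking the string: at [4:60] match 'g8e8Y85bjzzzpuuuju7pogef2806bjz.aj1n3bge8e8m30bjzzz@6uh6', group 1 = '85bjzzz'.
With a single group, `findall` returns only what that group captured — 1 item.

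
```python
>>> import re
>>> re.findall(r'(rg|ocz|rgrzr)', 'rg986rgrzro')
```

Alternation tries branches left to right and keeps the first one that lets the overall match succeed at that position.
Walking the string: at [0:2] match 'rg', group 1 = 'rg'; at [5:7] match 'rg', group 1 = 'rg'.
`findall` collects group 1 from each match (2 total).

['rg', 'rg']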